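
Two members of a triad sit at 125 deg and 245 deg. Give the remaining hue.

A triad spaces three hues 120° apart.
The full set is {5°, 125°, 245°}.

5°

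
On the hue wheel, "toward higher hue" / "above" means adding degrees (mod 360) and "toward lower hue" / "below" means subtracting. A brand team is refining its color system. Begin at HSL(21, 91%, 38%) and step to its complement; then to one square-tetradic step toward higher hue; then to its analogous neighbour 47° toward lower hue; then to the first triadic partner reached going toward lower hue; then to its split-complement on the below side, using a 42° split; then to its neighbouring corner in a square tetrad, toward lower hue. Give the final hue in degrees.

172°

+180° (complement): 21 + 180 = 201°
+90° (square ↑): 201 + 90 = 291°
−47° (analog 47° ↓): 291 − 47 = 244°
−120° (triadic ↓): 244 − 120 = 124°
+138° (split-comp 42° ↓): 124 + 138 = 262°
−90° (square ↓): 262 − 90 = 172°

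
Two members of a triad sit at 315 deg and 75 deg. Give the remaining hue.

A triad spaces three hues 120° apart.
The full set is {75°, 195°, 315°}.

195°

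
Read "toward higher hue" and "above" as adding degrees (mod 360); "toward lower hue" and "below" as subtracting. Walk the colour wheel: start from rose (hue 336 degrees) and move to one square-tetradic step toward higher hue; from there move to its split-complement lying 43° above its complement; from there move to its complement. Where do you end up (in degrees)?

109°

square ↑ +90°: 336 + 90 = 426 → 426 − 360 = 66°
split-comp 43° ↑ +223°: 66 + 223 = 289°
complement +180°: 289 + 180 = 469 → 469 − 360 = 109°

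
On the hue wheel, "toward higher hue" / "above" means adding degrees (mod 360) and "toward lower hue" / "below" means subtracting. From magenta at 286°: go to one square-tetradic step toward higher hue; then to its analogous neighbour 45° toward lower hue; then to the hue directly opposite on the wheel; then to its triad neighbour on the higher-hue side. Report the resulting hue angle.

271°

+90° (square ↑): 286 + 90 = 376 → 376 − 360 = 16°
−45° (analog 45° ↓): 16 − 45 = -29 → -29 + 360 = 331°
+180° (complement): 331 + 180 = 511 → 511 − 360 = 151°
+120° (triadic ↑): 151 + 120 = 271°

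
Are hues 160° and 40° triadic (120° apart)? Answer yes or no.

yes

Angular distance: |160 − 40| = 120 = 120°.
Triadic (120° apart) requires 120°.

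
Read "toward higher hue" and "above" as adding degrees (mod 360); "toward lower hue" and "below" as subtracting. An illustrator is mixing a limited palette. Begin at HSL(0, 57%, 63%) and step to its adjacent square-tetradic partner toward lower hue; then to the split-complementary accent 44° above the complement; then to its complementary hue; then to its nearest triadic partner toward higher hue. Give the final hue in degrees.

0 − 90 = -90 → -90 + 360 = 270°   (square ↓)
270 + 224 = 494 → 494 − 360 = 134°   (split-comp 44° ↑)
134 + 180 = 314°   (complement)
314 + 120 = 434 → 434 − 360 = 74°   (triadic ↑)

74°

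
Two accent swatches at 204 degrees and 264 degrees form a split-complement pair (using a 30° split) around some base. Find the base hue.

The accents sit 30° either side of the complement, so the complement is their short-arc midpoint on the wheel.
Short-arc midpoint of 204° and 264°: 234°.
Base is 180° from the complement: 234 − 180 = 54°

54°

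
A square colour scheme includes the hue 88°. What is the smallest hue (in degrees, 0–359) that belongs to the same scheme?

A square tetradic scheme places four hues every 90°.
The full set through 88° is {88°, 178°, 268°, 358°}.

88°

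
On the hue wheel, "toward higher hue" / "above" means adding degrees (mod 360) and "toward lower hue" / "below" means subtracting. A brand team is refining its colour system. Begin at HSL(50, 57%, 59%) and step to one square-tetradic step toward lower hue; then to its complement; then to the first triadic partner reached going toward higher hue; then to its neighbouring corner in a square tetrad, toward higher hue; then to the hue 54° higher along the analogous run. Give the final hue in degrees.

50 − 90 = -40 → -40 + 360 = 320°   (square ↓)
320 + 180 = 500 → 500 − 360 = 140°   (complement)
140 + 120 = 260°   (triadic ↑)
260 + 90 = 350°   (square ↑)
350 + 54 = 404 → 404 − 360 = 44°   (analog 54° ↑)

44°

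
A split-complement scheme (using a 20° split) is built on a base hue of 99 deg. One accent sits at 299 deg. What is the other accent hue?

Split-complementary hues sit 20° either side of the complement.
Complement of the base 99°: 99 + 180 = 279°
The given accent 299° is 20° one side of 279°; the other accent sits 20° the other side: 279 − 20 = 259°

259°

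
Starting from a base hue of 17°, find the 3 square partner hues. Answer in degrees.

A square tetradic scheme places four hues every 90°.
17 + 90 = 107°
17 + 180 = 197°
17 + 270 = 287°

107°, 197° and 287°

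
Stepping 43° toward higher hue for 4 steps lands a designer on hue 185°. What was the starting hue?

4 steps of 43° (toward higher hue) give a net shift of +172°.
Start = end − shift: 185 − 172 = 13°

13°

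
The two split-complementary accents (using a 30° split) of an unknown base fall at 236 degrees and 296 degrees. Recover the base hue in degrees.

86°

The accents sit 30° either side of the complement, so the complement is their short-arc midpoint on the wheel.
Short-arc midpoint of 236° and 296°: 266°.
Base is 180° from the complement: 266 − 180 = 86°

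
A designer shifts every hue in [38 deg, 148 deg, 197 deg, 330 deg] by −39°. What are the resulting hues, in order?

38 − 39 = -1 → -1 + 360 = 359°
148 − 39 = 109°
197 − 39 = 158°
330 − 39 = 291°

359°, 109°, 158°, 291°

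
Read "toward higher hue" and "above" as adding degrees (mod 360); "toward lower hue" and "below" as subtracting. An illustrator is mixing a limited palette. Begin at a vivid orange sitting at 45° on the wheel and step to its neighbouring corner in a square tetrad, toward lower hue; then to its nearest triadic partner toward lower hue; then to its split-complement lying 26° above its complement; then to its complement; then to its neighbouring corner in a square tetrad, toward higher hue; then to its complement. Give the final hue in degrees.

131°

−90° (square ↓): 45 − 90 = -45 → -45 + 360 = 315°
−120° (triadic ↓): 315 − 120 = 195°
+206° (split-comp 26° ↑): 195 + 206 = 401 → 401 − 360 = 41°
+180° (complement): 41 + 180 = 221°
+90° (square ↑): 221 + 90 = 311°
+180° (complement): 311 + 180 = 491 → 491 − 360 = 131°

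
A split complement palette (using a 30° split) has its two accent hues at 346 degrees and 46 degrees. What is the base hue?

196°

The accents sit 30° either side of the complement, so the complement is their short-arc midpoint on the wheel.
Short-arc midpoint of 346° and 46°: 16°.
Base is 180° from the complement: 16 − 180 = -164 → -164 + 360 = 196°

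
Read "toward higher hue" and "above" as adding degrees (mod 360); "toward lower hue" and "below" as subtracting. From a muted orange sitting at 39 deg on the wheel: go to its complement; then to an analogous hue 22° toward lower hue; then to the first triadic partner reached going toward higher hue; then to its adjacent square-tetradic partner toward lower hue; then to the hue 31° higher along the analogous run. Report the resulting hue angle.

258°

+180° (complement): 39 + 180 = 219°
−22° (analog 22° ↓): 219 − 22 = 197°
+120° (triadic ↑): 197 + 120 = 317°
−90° (square ↓): 317 − 90 = 227°
+31° (analog 31° ↑): 227 + 31 = 258°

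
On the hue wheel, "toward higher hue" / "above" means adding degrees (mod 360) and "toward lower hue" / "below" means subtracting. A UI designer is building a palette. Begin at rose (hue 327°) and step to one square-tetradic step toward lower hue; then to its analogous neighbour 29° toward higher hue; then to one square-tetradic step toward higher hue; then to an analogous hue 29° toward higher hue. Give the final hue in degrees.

25°

−90° (square ↓): 327 − 90 = 237°
+29° (analog 29° ↑): 237 + 29 = 266°
+90° (square ↑): 266 + 90 = 356°
+29° (analog 29° ↑): 356 + 29 = 385 → 385 − 360 = 25°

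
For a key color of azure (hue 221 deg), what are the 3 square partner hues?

311°, 41°, and 131°

A square tetradic scheme places four hues every 90°.
221 + 90 = 311°
221 + 180 = 401 → 401 − 360 = 41°
221 + 270 = 491 → 491 − 360 = 131°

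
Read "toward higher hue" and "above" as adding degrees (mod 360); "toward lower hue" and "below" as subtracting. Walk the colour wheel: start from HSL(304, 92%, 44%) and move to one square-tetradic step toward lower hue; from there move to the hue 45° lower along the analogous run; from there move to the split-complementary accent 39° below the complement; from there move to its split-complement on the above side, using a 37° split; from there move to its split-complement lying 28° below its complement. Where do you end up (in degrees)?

319°

square ↓ −90°: 304 − 90 = 214°
analog 45° ↓ −45°: 214 − 45 = 169°
split-comp 39° ↓ +141°: 169 + 141 = 310°
split-comp 37° ↑ +217°: 310 + 217 = 527 → 527 − 360 = 167°
split-comp 28° ↓ +152°: 167 + 152 = 319°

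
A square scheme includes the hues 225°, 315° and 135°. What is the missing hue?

A square tetradic scheme places four hues every 90°.
The full set through 135° is {45°, 135°, 225°, 315°}.
Given {135°, 225°, 315°}, the missing hue is 45°.

45°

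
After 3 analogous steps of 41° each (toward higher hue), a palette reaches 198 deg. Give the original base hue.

75°

3 steps of 41° (toward higher hue) give a net shift of +123°.
Start = end − shift: 198 − 123 = 75°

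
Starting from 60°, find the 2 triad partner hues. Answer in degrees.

60 + 120 = 180°
60 + 240 = 300°

180° and 300°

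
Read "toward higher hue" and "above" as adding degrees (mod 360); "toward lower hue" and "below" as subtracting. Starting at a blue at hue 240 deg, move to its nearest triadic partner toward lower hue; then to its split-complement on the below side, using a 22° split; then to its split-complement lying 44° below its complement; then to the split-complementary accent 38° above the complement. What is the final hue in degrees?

−120° (triadic ↓): 240 − 120 = 120°
+158° (split-comp 22° ↓): 120 + 158 = 278°
+136° (split-comp 44° ↓): 278 + 136 = 414 → 414 − 360 = 54°
+218° (split-comp 38° ↑): 54 + 218 = 272°

272°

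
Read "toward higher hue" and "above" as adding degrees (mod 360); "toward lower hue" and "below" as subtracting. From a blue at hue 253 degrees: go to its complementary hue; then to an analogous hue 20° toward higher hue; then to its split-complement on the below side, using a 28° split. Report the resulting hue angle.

+180° (complement): 253 + 180 = 433 → 433 − 360 = 73°
+20° (analog 20° ↑): 73 + 20 = 93°
+152° (split-comp 28° ↓): 93 + 152 = 245°

245°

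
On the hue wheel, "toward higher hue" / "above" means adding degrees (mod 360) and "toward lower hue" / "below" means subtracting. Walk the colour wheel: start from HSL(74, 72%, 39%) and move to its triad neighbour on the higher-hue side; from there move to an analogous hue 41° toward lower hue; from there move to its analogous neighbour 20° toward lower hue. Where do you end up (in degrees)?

133°

74 + 120 = 194°   (triadic ↑)
194 − 41 = 153°   (analog 41° ↓)
153 − 20 = 133°   (analog 20° ↓)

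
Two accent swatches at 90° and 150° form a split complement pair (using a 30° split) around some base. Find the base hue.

The accents sit 30° either side of the complement, so the complement is their short-arc midpoint on the wheel.
Short-arc midpoint of 90° and 150°: 120°.
Base is 180° from the complement: 120 − 180 = -60 → -60 + 360 = 300°

300°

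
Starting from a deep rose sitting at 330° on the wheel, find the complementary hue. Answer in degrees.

150°

330 + 180 = 510 → 510 − 360 = 150°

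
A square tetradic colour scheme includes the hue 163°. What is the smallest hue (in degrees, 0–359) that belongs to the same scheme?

73°

A square tetradic scheme places four hues every 90°.
The full set through 163° is {73°, 163°, 253°, 343°}.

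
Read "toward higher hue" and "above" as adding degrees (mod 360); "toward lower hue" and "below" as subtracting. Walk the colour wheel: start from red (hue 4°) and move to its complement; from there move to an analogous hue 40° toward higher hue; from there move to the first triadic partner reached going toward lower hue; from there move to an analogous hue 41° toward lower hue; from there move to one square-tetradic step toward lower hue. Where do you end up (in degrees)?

333°

complement +180°: 4 + 180 = 184°
analog 40° ↑ +40°: 184 + 40 = 224°
triadic ↓ −120°: 224 − 120 = 104°
analog 41° ↓ −41°: 104 − 41 = 63°
square ↓ −90°: 63 − 90 = -27 → -27 + 360 = 333°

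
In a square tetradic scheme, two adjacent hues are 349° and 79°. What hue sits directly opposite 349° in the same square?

A square tetradic scheme places four hues 90° apart; opposite corners are 180° apart.
349 + 180 = 529 → 529 − 360 = 169°

169°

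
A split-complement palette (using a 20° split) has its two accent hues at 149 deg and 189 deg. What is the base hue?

The accents sit 20° either side of the complement, so the complement is their short-arc midpoint on the wheel.
Short-arc midpoint of 149° and 189°: 169°.
Base is 180° from the complement: 169 − 180 = -11 → -11 + 360 = 349°

349°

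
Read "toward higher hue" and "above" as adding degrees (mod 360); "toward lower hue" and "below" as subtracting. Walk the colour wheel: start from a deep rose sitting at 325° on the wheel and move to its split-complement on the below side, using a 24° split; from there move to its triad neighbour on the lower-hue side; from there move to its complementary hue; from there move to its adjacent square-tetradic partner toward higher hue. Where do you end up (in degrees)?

271°

325 + 156 = 481 → 481 − 360 = 121°   (split-comp 24° ↓)
121 − 120 = 1°   (triadic ↓)
1 + 180 = 181°   (complement)
181 + 90 = 271°   (square ↑)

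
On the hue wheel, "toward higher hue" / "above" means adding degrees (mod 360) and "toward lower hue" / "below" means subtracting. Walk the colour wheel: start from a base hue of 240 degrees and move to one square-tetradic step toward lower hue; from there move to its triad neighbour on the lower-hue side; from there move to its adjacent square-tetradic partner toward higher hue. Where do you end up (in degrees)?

square ↓ −90°: 240 − 90 = 150°
triadic ↓ −120°: 150 − 120 = 30°
square ↑ +90°: 30 + 90 = 120°

120°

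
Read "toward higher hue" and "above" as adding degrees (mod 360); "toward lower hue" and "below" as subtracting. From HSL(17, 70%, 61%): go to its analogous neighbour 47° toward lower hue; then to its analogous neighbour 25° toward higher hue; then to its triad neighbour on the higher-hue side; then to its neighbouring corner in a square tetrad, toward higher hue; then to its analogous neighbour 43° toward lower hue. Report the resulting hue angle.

162°

17 − 47 = -30 → -30 + 360 = 330°   (analog 47° ↓)
330 + 25 = 355°   (analog 25° ↑)
355 + 120 = 475 → 475 − 360 = 115°   (triadic ↑)
115 + 90 = 205°   (square ↑)
205 − 43 = 162°   (analog 43° ↓)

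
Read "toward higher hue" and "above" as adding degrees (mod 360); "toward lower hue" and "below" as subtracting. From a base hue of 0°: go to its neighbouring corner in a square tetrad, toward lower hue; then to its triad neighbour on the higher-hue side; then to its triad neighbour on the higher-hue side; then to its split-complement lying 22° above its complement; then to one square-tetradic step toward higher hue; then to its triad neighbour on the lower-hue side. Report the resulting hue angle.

322°

square ↓ −90°: 0 − 90 = -90 → -90 + 360 = 270°
triadic ↑ +120°: 270 + 120 = 390 → 390 − 360 = 30°
triadic ↑ +120°: 30 + 120 = 150°
split-comp 22° ↑ +202°: 150 + 202 = 352°
square ↑ +90°: 352 + 90 = 442 → 442 − 360 = 82°
triadic ↓ −120°: 82 − 120 = -38 → -38 + 360 = 322°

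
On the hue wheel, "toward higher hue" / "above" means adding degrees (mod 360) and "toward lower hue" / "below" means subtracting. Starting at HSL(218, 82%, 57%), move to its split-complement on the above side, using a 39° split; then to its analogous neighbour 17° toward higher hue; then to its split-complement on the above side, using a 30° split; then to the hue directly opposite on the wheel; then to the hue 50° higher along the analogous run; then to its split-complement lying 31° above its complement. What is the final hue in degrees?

25°

+219° (split-comp 39° ↑): 218 + 219 = 437 → 437 − 360 = 77°
+17° (analog 17° ↑): 77 + 17 = 94°
+210° (split-comp 30° ↑): 94 + 210 = 304°
+180° (complement): 304 + 180 = 484 → 484 − 360 = 124°
+50° (analog 50° ↑): 124 + 50 = 174°
+211° (split-comp 31° ↑): 174 + 211 = 385 → 385 − 360 = 25°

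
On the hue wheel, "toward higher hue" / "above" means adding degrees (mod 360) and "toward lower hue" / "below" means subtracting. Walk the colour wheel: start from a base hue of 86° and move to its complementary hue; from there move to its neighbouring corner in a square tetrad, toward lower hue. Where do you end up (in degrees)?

176°

86 + 180 = 266°   (complement)
266 − 90 = 176°   (square ↓)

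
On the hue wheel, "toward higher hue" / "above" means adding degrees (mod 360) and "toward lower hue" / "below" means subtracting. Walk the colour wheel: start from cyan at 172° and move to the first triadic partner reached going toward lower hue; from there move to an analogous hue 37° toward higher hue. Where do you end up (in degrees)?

172 − 120 = 52°   (triadic ↓)
52 + 37 = 89°   (analog 37° ↑)

89°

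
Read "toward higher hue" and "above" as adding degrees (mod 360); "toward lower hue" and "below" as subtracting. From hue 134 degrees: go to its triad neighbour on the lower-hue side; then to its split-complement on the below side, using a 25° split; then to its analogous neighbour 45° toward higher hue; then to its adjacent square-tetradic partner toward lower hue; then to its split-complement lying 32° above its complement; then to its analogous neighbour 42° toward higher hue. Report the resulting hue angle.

18°

134 − 120 = 14°   (triadic ↓)
14 + 155 = 169°   (split-comp 25° ↓)
169 + 45 = 214°   (analog 45° ↑)
214 − 90 = 124°   (square ↓)
124 + 212 = 336°   (split-comp 32° ↑)
336 + 42 = 378 → 378 − 360 = 18°   (analog 42° ↑)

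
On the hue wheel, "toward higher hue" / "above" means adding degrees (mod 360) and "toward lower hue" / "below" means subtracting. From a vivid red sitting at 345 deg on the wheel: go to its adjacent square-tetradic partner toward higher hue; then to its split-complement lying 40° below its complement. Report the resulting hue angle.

345 + 90 = 435 → 435 − 360 = 75°   (square ↑)
75 + 140 = 215°   (split-comp 40° ↓)

215°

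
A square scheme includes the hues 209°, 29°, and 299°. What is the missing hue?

A square tetradic scheme places four hues every 90°.
The full set through 29° is {29°, 119°, 209°, 299°}.
Given {29°, 209°, 299°}, the missing hue is 119°.

119°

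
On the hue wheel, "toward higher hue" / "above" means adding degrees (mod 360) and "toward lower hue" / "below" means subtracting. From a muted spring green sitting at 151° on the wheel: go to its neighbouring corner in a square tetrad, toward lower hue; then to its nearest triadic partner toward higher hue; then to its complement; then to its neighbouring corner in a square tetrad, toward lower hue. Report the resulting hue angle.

271°

square ↓ −90°: 151 − 90 = 61°
triadic ↑ +120°: 61 + 120 = 181°
complement +180°: 181 + 180 = 361 → 361 − 360 = 1°
square ↓ −90°: 1 − 90 = -89 → -89 + 360 = 271°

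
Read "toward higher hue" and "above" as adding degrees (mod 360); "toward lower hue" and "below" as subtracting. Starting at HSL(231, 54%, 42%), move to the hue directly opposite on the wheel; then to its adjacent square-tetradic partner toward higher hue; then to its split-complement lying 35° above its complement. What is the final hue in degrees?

complement +180°: 231 + 180 = 411 → 411 − 360 = 51°
square ↑ +90°: 51 + 90 = 141°
split-comp 35° ↑ +215°: 141 + 215 = 356°

356°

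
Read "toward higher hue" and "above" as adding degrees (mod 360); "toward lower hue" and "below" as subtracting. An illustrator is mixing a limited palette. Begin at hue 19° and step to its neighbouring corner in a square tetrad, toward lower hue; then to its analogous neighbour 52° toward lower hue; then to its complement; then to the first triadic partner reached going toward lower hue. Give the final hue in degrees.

−90° (square ↓): 19 − 90 = -71 → -71 + 360 = 289°
−52° (analog 52° ↓): 289 − 52 = 237°
+180° (complement): 237 + 180 = 417 → 417 − 360 = 57°
−120° (triadic ↓): 57 − 120 = -63 → -63 + 360 = 297°

297°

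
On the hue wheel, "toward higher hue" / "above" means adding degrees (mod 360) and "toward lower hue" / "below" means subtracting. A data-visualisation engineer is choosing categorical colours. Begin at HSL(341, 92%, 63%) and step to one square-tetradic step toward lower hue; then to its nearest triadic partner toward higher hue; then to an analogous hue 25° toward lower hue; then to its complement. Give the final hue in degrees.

166°

square ↓ −90°: 341 − 90 = 251°
triadic ↑ +120°: 251 + 120 = 371 → 371 − 360 = 11°
analog 25° ↓ −25°: 11 − 25 = -14 → -14 + 360 = 346°
complement +180°: 346 + 180 = 526 → 526 − 360 = 166°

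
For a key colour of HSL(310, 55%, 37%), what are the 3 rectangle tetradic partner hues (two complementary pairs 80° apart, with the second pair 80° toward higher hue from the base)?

30°, 130°, and 210°

A rectangular tetradic uses two complementary pairs 80° apart: offsets 0°, 80°, 180°, 260°.
310 + 80 = 390 → 390 − 360 = 30°
310 + 180 = 490 → 490 − 360 = 130°
310 + 260 = 570 → 570 − 360 = 210°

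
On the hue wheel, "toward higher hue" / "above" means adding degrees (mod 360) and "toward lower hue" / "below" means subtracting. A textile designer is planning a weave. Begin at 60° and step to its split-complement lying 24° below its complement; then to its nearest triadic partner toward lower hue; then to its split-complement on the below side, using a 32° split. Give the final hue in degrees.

244°

split-comp 24° ↓ +156°: 60 + 156 = 216°
triadic ↓ −120°: 216 − 120 = 96°
split-comp 32° ↓ +148°: 96 + 148 = 244°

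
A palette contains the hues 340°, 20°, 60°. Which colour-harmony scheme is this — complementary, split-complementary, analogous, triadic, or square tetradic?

analogous

Sort the hues: 20°, 60°, 340°.
Successive gaps around the wheel: 40°, 280°, 40°.
A run of hues at equal small steps (40°) with one large closing gap is an analogous group.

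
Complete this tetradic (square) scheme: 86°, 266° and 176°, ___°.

356°

A square tetradic scheme places four hues every 90°.
The full set through 86° is {86°, 176°, 266°, 356°}.
Given {86°, 176°, 266°}, the missing hue is 356°.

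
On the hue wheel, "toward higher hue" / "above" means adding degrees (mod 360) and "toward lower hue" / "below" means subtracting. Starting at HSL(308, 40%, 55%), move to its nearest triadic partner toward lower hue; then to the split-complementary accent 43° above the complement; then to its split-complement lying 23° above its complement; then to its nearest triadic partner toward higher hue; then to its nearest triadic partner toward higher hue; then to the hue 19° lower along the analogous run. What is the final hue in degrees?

−120° (triadic ↓): 308 − 120 = 188°
+223° (split-comp 43° ↑): 188 + 223 = 411 → 411 − 360 = 51°
+203° (split-comp 23° ↑): 51 + 203 = 254°
+120° (triadic ↑): 254 + 120 = 374 → 374 − 360 = 14°
+120° (triadic ↑): 14 + 120 = 134°
−19° (analog 19° ↓): 134 − 19 = 115°

115°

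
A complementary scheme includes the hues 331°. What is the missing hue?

The complement sits 180° across the wheel.
The full set through 331° is {151°, 331°}.
Given {331°}, the missing hue is 151°.

151°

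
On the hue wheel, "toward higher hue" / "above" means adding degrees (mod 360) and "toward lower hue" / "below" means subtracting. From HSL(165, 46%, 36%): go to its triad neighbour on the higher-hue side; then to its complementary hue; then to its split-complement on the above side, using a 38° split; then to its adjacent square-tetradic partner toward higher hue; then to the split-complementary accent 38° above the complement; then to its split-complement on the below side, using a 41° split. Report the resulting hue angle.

50°

triadic ↑ +120°: 165 + 120 = 285°
complement +180°: 285 + 180 = 465 → 465 − 360 = 105°
split-comp 38° ↑ +218°: 105 + 218 = 323°
square ↑ +90°: 323 + 90 = 413 → 413 − 360 = 53°
split-comp 38° ↑ +218°: 53 + 218 = 271°
split-comp 41° ↓ +139°: 271 + 139 = 410 → 410 − 360 = 50°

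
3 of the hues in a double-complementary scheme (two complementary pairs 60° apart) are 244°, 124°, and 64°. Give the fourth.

304°

A rectangular tetradic uses two complementary pairs 60° apart: offsets 0°, 60°, 180°, 240°.
Among {64°, 124°, 244°}, 244° and 64° are a 180° pair.
The remaining hue 124° needs its own complement: 124 + 180 = 304°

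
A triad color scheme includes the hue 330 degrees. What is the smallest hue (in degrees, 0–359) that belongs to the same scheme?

A triad places three hues 120° apart.
The full set through 330° is {90°, 210°, 330°}.

90°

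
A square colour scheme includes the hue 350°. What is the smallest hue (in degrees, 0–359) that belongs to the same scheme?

80°

A square tetradic scheme places four hues every 90°.
The full set through 350° is {80°, 170°, 260°, 350°}.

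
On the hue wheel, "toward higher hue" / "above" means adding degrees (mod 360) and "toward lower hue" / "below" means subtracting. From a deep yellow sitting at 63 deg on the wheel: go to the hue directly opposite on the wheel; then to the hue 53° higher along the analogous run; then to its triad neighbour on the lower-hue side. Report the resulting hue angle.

+180° (complement): 63 + 180 = 243°
+53° (analog 53° ↑): 243 + 53 = 296°
−120° (triadic ↓): 296 − 120 = 176°

176°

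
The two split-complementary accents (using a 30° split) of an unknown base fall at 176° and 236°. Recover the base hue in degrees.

26°

The accents sit 30° either side of the complement, so the complement is their short-arc midpoint on the wheel.
Short-arc midpoint of 176° and 236°: 206°.
Base is 180° from the complement: 206 − 180 = 26°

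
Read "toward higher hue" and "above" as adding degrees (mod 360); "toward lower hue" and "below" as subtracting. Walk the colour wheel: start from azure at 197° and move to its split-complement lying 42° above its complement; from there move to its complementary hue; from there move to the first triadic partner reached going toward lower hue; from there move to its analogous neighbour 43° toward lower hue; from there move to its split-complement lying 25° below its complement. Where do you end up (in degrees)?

231°

split-comp 42° ↑ +222°: 197 + 222 = 419 → 419 − 360 = 59°
complement +180°: 59 + 180 = 239°
triadic ↓ −120°: 239 − 120 = 119°
analog 43° ↓ −43°: 119 − 43 = 76°
split-comp 25° ↓ +155°: 76 + 155 = 231°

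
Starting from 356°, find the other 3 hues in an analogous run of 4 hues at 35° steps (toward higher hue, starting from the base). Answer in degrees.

Analogous hues sit every 35° along the wheel.
356 + 35 = 391 → 391 − 360 = 31°
356 + 70 = 426 → 426 − 360 = 66°
356 + 105 = 461 → 461 − 360 = 101°

31°, 66°, 101°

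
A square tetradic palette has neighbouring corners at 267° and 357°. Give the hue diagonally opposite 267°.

87°

A square tetradic scheme places four hues 90° apart; opposite corners are 180° apart.
267 + 180 = 447 → 447 − 360 = 87°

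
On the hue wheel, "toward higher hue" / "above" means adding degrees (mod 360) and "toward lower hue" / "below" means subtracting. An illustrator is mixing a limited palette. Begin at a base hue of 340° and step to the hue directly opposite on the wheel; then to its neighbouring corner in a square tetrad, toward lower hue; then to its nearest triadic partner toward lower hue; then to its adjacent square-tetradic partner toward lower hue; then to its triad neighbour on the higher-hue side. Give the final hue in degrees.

complement +180°: 340 + 180 = 520 → 520 − 360 = 160°
square ↓ −90°: 160 − 90 = 70°
triadic ↓ −120°: 70 − 120 = -50 → -50 + 360 = 310°
square ↓ −90°: 310 − 90 = 220°
triadic ↑ +120°: 220 + 120 = 340°

340°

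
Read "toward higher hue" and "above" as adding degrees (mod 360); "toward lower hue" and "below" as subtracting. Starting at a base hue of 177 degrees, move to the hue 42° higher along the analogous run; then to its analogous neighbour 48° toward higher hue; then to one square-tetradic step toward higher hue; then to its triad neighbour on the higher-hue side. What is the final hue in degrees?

117°

177 + 42 = 219°   (analog 42° ↑)
219 + 48 = 267°   (analog 48° ↑)
267 + 90 = 357°   (square ↑)
357 + 120 = 477 → 477 − 360 = 117°   (triadic ↑)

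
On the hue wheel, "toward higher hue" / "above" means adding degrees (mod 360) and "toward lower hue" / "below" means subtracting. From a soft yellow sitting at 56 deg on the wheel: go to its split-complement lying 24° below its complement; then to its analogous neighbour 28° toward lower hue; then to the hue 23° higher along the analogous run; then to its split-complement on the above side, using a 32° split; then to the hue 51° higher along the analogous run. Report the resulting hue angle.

+156° (split-comp 24° ↓): 56 + 156 = 212°
−28° (analog 28° ↓): 212 − 28 = 184°
+23° (analog 23° ↑): 184 + 23 = 207°
+212° (split-comp 32° ↑): 207 + 212 = 419 → 419 − 360 = 59°
+51° (analog 51° ↑): 59 + 51 = 110°

110°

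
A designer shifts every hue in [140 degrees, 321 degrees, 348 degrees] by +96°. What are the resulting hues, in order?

140 + 96 = 236°
321 + 96 = 417 → 417 − 360 = 57°
348 + 96 = 444 → 444 − 360 = 84°

236°, 57°, 84°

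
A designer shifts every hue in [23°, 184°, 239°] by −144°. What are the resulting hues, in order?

23 − 144 = -121 → -121 + 360 = 239°
184 − 144 = 40°
239 − 144 = 95°

239°, 40°, 95°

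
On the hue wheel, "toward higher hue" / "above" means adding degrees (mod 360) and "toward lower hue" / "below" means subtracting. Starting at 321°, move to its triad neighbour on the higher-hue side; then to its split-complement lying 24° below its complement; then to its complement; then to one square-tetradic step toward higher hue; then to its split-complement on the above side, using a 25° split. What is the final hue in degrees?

321 + 120 = 441 → 441 − 360 = 81°   (triadic ↑)
81 + 156 = 237°   (split-comp 24° ↓)
237 + 180 = 417 → 417 − 360 = 57°   (complement)
57 + 90 = 147°   (square ↑)
147 + 205 = 352°   (split-comp 25° ↑)

352°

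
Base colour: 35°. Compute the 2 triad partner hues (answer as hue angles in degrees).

A triad places three hues 120° apart.
35 + 120 = 155°
35 + 240 = 275°

155° and 275°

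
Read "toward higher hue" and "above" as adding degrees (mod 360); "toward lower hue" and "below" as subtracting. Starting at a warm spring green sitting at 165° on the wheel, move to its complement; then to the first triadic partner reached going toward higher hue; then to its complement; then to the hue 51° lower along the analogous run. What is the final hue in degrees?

234°

+180° (complement): 165 + 180 = 345°
+120° (triadic ↑): 345 + 120 = 465 → 465 − 360 = 105°
+180° (complement): 105 + 180 = 285°
−51° (analog 51° ↓): 285 − 51 = 234°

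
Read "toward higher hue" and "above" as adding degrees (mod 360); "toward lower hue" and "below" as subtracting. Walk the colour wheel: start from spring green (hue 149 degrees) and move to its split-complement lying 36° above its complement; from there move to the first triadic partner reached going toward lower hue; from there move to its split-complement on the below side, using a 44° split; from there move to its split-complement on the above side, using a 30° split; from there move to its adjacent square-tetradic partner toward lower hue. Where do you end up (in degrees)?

141°

+216° (split-comp 36° ↑): 149 + 216 = 365 → 365 − 360 = 5°
−120° (triadic ↓): 5 − 120 = -115 → -115 + 360 = 245°
+136° (split-comp 44° ↓): 245 + 136 = 381 → 381 − 360 = 21°
+210° (split-comp 30° ↑): 21 + 210 = 231°
−90° (square ↓): 231 − 90 = 141°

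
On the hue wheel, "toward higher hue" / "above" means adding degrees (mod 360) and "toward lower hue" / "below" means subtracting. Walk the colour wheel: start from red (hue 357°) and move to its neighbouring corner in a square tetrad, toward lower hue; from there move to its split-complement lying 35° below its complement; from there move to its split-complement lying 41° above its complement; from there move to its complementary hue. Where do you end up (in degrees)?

93°

357 − 90 = 267°   (square ↓)
267 + 145 = 412 → 412 − 360 = 52°   (split-comp 35° ↓)
52 + 221 = 273°   (split-comp 41° ↑)
273 + 180 = 453 → 453 − 360 = 93°   (complement)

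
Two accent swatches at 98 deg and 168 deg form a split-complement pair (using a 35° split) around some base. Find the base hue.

313°

The accents sit 35° either side of the complement, so the complement is their short-arc midpoint on the wheel.
Short-arc midpoint of 98° and 168°: 133°.
Base is 180° from the complement: 133 − 180 = -47 → -47 + 360 = 313°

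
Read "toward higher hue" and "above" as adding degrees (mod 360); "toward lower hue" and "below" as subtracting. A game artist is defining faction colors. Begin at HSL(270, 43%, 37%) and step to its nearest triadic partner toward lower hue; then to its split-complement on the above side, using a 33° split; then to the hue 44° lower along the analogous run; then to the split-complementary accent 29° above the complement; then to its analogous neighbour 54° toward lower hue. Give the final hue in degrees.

triadic ↓ −120°: 270 − 120 = 150°
split-comp 33° ↑ +213°: 150 + 213 = 363 → 363 − 360 = 3°
analog 44° ↓ −44°: 3 − 44 = -41 → -41 + 360 = 319°
split-comp 29° ↑ +209°: 319 + 209 = 528 → 528 − 360 = 168°
analog 54° ↓ −54°: 168 − 54 = 114°

114°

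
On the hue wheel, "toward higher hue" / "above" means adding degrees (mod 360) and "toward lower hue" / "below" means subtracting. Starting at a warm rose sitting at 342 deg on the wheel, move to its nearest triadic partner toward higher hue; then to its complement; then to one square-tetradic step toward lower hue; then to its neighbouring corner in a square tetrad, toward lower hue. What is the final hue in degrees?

342 + 120 = 462 → 462 − 360 = 102°   (triadic ↑)
102 + 180 = 282°   (complement)
282 − 90 = 192°   (square ↓)
192 − 90 = 102°   (square ↓)

102°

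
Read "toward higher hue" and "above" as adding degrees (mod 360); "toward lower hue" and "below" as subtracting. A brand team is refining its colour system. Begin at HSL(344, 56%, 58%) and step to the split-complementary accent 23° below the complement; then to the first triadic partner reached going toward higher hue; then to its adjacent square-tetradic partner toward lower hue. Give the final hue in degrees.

171°

+157° (split-comp 23° ↓): 344 + 157 = 501 → 501 − 360 = 141°
+120° (triadic ↑): 141 + 120 = 261°
−90° (square ↓): 261 − 90 = 171°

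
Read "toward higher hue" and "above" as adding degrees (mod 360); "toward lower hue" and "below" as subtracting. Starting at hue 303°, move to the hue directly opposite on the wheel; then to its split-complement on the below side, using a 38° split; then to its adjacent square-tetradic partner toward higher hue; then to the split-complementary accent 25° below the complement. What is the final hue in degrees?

150°

303 + 180 = 483 → 483 − 360 = 123°   (complement)
123 + 142 = 265°   (split-comp 38° ↓)
265 + 90 = 355°   (square ↑)
355 + 155 = 510 → 510 − 360 = 150°   (split-comp 25° ↓)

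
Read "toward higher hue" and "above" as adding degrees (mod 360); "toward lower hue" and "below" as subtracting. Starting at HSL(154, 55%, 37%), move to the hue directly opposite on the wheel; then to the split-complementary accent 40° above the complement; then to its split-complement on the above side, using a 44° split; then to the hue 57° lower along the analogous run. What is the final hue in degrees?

1°

+180° (complement): 154 + 180 = 334°
+220° (split-comp 40° ↑): 334 + 220 = 554 → 554 − 360 = 194°
+224° (split-comp 44° ↑): 194 + 224 = 418 → 418 − 360 = 58°
−57° (analog 57° ↓): 58 − 57 = 1°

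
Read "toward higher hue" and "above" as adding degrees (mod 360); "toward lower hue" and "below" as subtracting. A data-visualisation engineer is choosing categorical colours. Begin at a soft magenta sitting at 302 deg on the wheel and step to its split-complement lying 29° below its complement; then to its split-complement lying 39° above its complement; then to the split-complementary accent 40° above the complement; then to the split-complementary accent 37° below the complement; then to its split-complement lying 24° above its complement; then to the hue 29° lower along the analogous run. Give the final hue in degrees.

130°

split-comp 29° ↓ +151°: 302 + 151 = 453 → 453 − 360 = 93°
split-comp 39° ↑ +219°: 93 + 219 = 312°
split-comp 40° ↑ +220°: 312 + 220 = 532 → 532 − 360 = 172°
split-comp 37° ↓ +143°: 172 + 143 = 315°
split-comp 24° ↑ +204°: 315 + 204 = 519 → 519 − 360 = 159°
analog 29° ↓ −29°: 159 − 29 = 130°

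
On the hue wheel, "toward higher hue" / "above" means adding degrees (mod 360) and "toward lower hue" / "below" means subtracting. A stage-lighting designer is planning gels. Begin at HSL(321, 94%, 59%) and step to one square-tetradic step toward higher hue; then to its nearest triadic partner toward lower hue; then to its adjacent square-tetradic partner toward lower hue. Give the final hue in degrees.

201°

square ↑ +90°: 321 + 90 = 411 → 411 − 360 = 51°
triadic ↓ −120°: 51 − 120 = -69 → -69 + 360 = 291°
square ↓ −90°: 291 − 90 = 201°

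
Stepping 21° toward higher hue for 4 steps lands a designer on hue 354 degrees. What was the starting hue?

4 steps of 21° (toward higher hue) give a net shift of +84°.
Start = end − shift: 354 − 84 = 270°

270°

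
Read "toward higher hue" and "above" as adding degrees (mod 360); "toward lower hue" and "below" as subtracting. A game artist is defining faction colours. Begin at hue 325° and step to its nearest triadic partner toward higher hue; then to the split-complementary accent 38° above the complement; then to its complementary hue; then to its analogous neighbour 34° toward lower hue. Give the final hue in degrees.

+120° (triadic ↑): 325 + 120 = 445 → 445 − 360 = 85°
+218° (split-comp 38° ↑): 85 + 218 = 303°
+180° (complement): 303 + 180 = 483 → 483 − 360 = 123°
−34° (analog 34° ↓): 123 − 34 = 89°

89°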